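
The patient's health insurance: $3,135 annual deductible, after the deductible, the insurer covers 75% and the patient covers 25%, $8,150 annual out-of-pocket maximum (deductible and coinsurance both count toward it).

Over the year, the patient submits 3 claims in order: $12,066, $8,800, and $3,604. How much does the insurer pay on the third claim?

$3,021.75

#1 ($12,066): $3,135 to deductible, leaving $8,931; 25% of $8,931 = $2,232.75. Patient pays $5,367.75; OOP now $5,367.75. Insurer: $12,066 − $5,367.75 = $6,698.25.
#2 ($8,800): deductible met; 25% of $8,800 = $2,200. Patient owes $2,200 (running OOP $7,567.75). Plan pays $8,800 − $2,200 = $6,600.
#3 ($3,604): 25% coinsurance on $3,604 = $901. OOP would hit $8,468.75 > $8,150, so the cap limits the patient to $8,150 − $7,567.75 = $582.25. Plan pays $3,604 − $582.25 = $3,021.75.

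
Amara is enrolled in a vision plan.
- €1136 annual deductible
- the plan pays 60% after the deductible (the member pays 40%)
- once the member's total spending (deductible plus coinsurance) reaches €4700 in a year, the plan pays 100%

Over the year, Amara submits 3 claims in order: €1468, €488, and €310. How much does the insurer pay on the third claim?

Claim 1 (€1468): €1136 finishes the deductible; €332 goes to coinsurance; member's 40% is €132.80. Member pays €1268.80; OOP now €1268.80. Plan pays €1468 − €1268.80 = €199.20.
Claim 2 (€488): deductible met; 40% of €488 = €195.20. Member pays €195.20; OOP now €1464. Insurer: €488 − €195.20 = €292.80.
Claim 3 (€310): deductible met; 40% of €310 = €124. Cost to member: €124. OOP to date €1588. Plan pays €310 − €124 = €186.

€186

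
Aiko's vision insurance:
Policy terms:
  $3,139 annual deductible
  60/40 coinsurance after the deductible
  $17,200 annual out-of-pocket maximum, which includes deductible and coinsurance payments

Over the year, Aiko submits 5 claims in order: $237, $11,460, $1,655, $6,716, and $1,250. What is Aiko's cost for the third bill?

Claim 1 — $237: entire amount goes to the deductible. Member pays $237; OOP now $237.
Claim 2 — $11,460: $2,902 finishes the deductible; $8,558 goes to coinsurance; 40% of $8,558 = $3,423.20. Cost to member: $6,325.20. OOP to date $6,562.20.
Claim 3 — $1,655: 40% coinsurance on $1,655 = $662. Member owes $662 (running OOP $7,224.20).

$662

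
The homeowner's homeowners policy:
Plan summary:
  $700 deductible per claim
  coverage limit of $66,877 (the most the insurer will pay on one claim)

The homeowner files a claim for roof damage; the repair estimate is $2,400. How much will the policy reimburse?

$1,700

Less the $700 deductible: $2,400 − $700 = $1,700.
That's under the $66,877 cap, so the insurer reimburses the full $1,700.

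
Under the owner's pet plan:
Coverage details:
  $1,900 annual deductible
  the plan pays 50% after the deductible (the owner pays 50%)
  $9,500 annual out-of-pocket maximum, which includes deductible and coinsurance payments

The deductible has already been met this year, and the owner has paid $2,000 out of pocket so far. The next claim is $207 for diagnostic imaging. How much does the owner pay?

With the deductible met, the entire $207 is subject to coinsurance.
Owner's 50% share of $207 is $103.50.
Total out-of-pocket so far would be $2,000 + $103.50 = $2,103.50, below the $9,500 cap — no reduction.

$103.50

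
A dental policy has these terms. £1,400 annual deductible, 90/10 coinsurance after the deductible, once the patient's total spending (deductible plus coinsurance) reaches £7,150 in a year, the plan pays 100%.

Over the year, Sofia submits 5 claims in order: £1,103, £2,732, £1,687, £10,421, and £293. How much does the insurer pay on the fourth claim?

£9,378.90

#1 (£1,103): all of it applies to the deductible. Cost to patient: £1,103. OOP to date £1,103. Insurer: £1,103 − £1,103 = £0.
#2 (£2,732): £297 finishes the deductible; £2,435 goes to coinsurance; patient's 10% is £243.50. Cost to patient: £540.50. OOP to date £1,643.50. Plan pays £2,732 − £540.50 = £2,191.50.
#3 (£1,687): deductible met; 10% of £1,687 = £168.70. Patient pays £168.70; OOP now £1,812.20. Insurer: £1,687 − £168.70 = £1,518.30.
#4 (£10,421): 10% coinsurance on £10,421 = £1,042.10. Cost to patient: £1,042.10. OOP to date £2,854.30. Insurer: £10,421 − £1,042.10 = £9,378.90.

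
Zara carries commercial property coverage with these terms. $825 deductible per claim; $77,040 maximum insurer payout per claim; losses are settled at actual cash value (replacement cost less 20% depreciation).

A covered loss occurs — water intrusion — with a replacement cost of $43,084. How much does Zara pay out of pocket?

At 20% depreciation, ACV = $43,084 − $8,616.80 = $34,467.20.
Less the $825 deductible: $34,467.20 − $825 = $33,642.20.
That's under the $77,040 cap, so the insurer reimburses the full $33,642.20.
Out of pocket: $43,084 − $33,642.20 = $9,441.80.

$9,441.80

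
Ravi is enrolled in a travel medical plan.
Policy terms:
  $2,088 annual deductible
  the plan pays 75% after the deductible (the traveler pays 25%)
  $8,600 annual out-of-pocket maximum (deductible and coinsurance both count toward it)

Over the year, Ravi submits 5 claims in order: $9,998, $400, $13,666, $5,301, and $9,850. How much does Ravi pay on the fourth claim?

Claim 1 ($9,998): deductible takes $2,088, $7,910 remains; coinsurance $7,910 × 25% = $1,977.50. Traveler owes $4,065.50 (running OOP $4,065.50).
Claim 2 ($400): deductible already satisfied, so traveler's share is 25% × $400 = $100. Traveler owes $100 (running OOP $4,165.50).
Claim 3 ($13,666): deductible already satisfied, so traveler's share is 25% × $13,666 = $3,416.50. Traveler owes $3,416.50 (running OOP $7,582).
Claim 4 ($5,301): deductible met; 25% of $5,301 = $1,325.25. That would push OOP to $8,907.25, over the $8,600 cap, so traveler pays $8,600 − $7,582 = $1,018.

$1,018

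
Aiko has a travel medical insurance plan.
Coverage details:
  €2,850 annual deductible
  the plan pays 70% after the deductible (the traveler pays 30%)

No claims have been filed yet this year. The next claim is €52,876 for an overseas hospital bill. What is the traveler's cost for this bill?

€17,857.80

Nothing has been paid toward the €2,850 deductible, so the first €2,850 of this charge is applied there.
After the €2,850 deductible portion, €52,876 − €2,850 = €50,026 is subject to coinsurance.
Coinsurance: €50,026 × 30% = €15,007.80.
Traveler responsibility: €2,850 + €15,007.80 = €17,857.80.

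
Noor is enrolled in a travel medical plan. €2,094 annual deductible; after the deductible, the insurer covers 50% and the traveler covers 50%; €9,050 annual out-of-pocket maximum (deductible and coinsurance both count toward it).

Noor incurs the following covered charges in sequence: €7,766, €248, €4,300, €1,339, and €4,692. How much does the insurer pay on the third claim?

€2,150

Bill 1, €7,766: deductible takes €2,094, €5,672 remains; traveler's 50% is €2,836. Traveler pays €4,930; OOP now €4,930. Insurer: €7,766 − €4,930 = €2,836.
Bill 2, €248: deductible already satisfied, so traveler's share is 50% × €248 = €124. Traveler owes €124 (running OOP €5,054). Plan pays €248 − €124 = €124.
Bill 3, €4,300: 50% coinsurance on €4,300 = €2,150. Traveler pays €2,150; OOP now €7,204. Plan pays €4,300 − €2,150 = €2,150.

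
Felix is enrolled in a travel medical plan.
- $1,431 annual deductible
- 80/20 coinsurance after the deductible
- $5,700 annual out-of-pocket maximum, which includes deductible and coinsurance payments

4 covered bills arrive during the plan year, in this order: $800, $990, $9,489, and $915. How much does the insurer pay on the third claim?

$7,591.20

Claim 1 — $800: entire amount goes to the deductible. Cost to traveler: $800. OOP to date $800. Plan pays $800 − $800 = $0.
Claim 2 — $990: deductible takes $631, $359 remains; 20% of $359 = $71.80. Traveler owes $702.80 (running OOP $1,502.80). Insurer: $990 − $702.80 = $287.20.
Claim 3 — $9,489: deductible already satisfied, so traveler's share is 20% × $9,489 = $1,897.80. Traveler pays $1,897.80; OOP now $3,400.60. Insurer: $9,489 − $1,897.80 = $7,591.20.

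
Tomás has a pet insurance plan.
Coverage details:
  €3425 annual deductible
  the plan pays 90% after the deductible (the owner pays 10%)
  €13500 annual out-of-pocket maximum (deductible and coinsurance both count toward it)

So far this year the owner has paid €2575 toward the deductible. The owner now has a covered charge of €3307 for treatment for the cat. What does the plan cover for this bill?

Deductible still to meet: €3425 − €2575 = €850.
That leaves €3307 − €850 = €2457 for coinsurance.
Coinsurance: €2457 × 10% = €245.70.
So the owner owes €850 + €245.70 = €1095.70 before any cap.
Year-to-date out-of-pocket becomes €2575 + €1095.70 = €3670.70, still under the €13500 maximum, so no cap applies.
The plan picks up €3307 − €1095.70 = €2211.30.

€2211.30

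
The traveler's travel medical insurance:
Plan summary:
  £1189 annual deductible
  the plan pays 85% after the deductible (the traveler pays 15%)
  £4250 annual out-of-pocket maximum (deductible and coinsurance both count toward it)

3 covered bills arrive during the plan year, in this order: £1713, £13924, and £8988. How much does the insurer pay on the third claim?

£8094.20

#1 (£1713): £1189 finishes the deductible; £524 goes to coinsurance; 15% of £524 = £78.60. Cost to traveler: £1267.60. OOP to date £1267.60. Insurer: £1713 − £1267.60 = £445.40.
#2 (£13924): deductible met; 15% of £13924 = £2088.60. Traveler pays £2088.60; OOP now £3356.20. Insurer: £13924 − £2088.60 = £11835.40.
#3 (£8988): 15% coinsurance on £8988 = £1348.20. Adding that to £3356.20 gives £4704.40, past the £4250 cap; traveler pays only £4250 − £3356.20 = £893.80. Insurer: £8988 − £893.80 = £8094.20.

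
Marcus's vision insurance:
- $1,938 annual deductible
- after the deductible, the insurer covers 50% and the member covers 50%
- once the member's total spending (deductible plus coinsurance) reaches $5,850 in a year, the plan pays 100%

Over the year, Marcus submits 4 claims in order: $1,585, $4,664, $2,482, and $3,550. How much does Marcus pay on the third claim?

Claim 1 — $1,585: all of it applies to the deductible. Cost to member: $1,585. OOP to date $1,585.
Claim 2 — $4,664: $353 to deductible, leaving $4,311; coinsurance $4,311 × 50% = $2,155.50. Member pays $2,508.50; OOP now $4,093.50.
Claim 3 — $2,482: 50% coinsurance on $2,482 = $1,241. Member owes $1,241 (running OOP $5,334.50).

$1,241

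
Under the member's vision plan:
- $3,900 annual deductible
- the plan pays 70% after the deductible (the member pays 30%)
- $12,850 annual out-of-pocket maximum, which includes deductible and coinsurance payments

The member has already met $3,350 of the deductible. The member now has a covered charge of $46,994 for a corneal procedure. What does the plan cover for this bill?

$37,494

$3,350 of the $3,900 deductible is already met, leaving $550.
That leaves $46,994 − $550 = $46,444 for coinsurance.
Coinsurance: $46,444 × 30% = $13,933.20.
That puts the member's cost at $550 + $13,933.20 = $14,483.20 before any cap.
Year-to-date out-of-pocket would reach $3,350 + $14,483.20 = $17,833.20, above the $12,850 maximum, so the member pays only $12,850 − $3,350 = $9,500.
The plan picks up $46,994 − $9,500 = $37,494.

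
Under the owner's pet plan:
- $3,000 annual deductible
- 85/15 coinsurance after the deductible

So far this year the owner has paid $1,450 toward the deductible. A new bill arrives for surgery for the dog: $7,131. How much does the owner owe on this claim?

Remaining deductible: $3,000 − $1,450 = $1,550.
That leaves $7,131 − $1,550 = $5,581 for coinsurance.
Coinsurance: $5,581 × 15% = $837.15.
Owner responsibility: $1,550 + $837.15 = $2,387.15.

$2,387.15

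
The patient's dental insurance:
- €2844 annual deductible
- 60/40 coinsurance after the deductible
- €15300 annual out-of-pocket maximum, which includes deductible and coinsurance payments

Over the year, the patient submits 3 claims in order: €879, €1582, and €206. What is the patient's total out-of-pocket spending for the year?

€2667

#1 (€879): fully absorbed by the deductible. Cost to patient: €879. OOP to date €879.
#2 (€1582): fully absorbed by the deductible. Cost to patient: €1582. OOP to date €2461.
#3 (€206): fully absorbed by the deductible. Patient owes €206 (running OOP €2667).
Total paid by the patient: €879 + €1582 + €206 = €2667.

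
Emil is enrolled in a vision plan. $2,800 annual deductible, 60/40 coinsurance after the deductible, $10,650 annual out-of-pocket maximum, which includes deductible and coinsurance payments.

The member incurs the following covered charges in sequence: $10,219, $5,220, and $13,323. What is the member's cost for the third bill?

Bill 1, $10,219: $2,800 to deductible, leaving $7,419; 40% of $7,419 = $2,967.60. Cost to member: $5,767.60. OOP to date $5,767.60.
Bill 2, $5,220: deductible met; 40% of $5,220 = $2,088. Member pays $2,088; OOP now $7,855.60.
Bill 3, $13,323: deductible met; 40% of $13,323 = $5,329.20. Adding that to $7,855.60 gives $13,184.80, past the $10,650 cap; member pays only $10,650 − $7,855.60 = $2,794.40.

$2,794.40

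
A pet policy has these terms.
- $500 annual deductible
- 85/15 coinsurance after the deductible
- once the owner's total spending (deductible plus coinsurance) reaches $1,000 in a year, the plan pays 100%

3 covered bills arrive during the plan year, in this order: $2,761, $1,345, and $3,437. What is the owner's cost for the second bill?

#1 ($2,761): deductible takes $500, $2,261 remains; owner's 15% is $339.15. Owner owes $839.15 (running OOP $839.15).
#2 ($1,345): deductible already satisfied, so owner's share is 15% × $1,345 = $201.75. Adding that to $839.15 gives $1,040.90, past the $1,000 cap; owner pays only $1,000 − $839.15 = $160.85.

$160.85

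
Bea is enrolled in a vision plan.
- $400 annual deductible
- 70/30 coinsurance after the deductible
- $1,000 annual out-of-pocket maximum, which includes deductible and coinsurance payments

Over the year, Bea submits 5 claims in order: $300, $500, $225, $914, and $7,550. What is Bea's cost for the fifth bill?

$138.30

Claim 1 ($300): entire amount goes to the deductible. Member owes $300 (running OOP $300).
Claim 2 ($500): $100 finishes the deductible; $400 goes to coinsurance; 30% of $400 = $120. Cost to member: $220. OOP to date $520.
Claim 3 ($225): 30% coinsurance on $225 = $67.50. Member pays $67.50; OOP now $587.50.
Claim 4 ($914): 30% coinsurance on $914 = $274.20. Member owes $274.20 (running OOP $861.70).
Claim 5 ($7,550): deductible already satisfied, so member's share is 30% × $7,550 = $2,265. Adding that to $861.70 gives $3,126.70, past the $1,000 cap; member pays only $1,000 − $861.70 = $138.30.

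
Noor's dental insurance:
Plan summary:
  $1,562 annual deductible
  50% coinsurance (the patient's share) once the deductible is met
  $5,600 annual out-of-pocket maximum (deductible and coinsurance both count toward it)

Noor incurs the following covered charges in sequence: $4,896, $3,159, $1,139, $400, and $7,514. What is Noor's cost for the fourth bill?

$200

Claim 1 — $4,896: $1,562 to deductible, leaving $3,334; coinsurance $3,334 × 50% = $1,667. Patient owes $3,229 (running OOP $3,229).
Claim 2 — $3,159: 50% coinsurance on $3,159 = $1,579.50. Patient owes $1,579.50 (running OOP $4,808.50).
Claim 3 — $1,139: deductible met; 50% of $1,139 = $569.50. Patient pays $569.50; OOP now $5,378.
Claim 4 — $400: deductible already satisfied, so patient's share is 50% × $400 = $200. Patient pays $200; OOP now $5,578.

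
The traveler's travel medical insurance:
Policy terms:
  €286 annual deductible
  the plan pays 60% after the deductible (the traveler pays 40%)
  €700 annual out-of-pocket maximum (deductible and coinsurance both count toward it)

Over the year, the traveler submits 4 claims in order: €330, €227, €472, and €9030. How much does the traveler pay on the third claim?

€188.80

#1 (€330): €286 to deductible, leaving €44; traveler's 40% is €17.60. Traveler owes €303.60 (running OOP €303.60).
#2 (€227): deductible already satisfied, so traveler's share is 40% × €227 = €90.80. Traveler pays €90.80; OOP now €394.40.
#3 (€472): 40% coinsurance on €472 = €188.80. Traveler pays €188.80; OOP now €583.20.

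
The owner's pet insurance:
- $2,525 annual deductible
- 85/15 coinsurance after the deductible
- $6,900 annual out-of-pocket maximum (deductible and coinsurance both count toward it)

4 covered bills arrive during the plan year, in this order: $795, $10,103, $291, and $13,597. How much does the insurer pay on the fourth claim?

Claim 1 — $795: fully absorbed by the deductible. Owner pays $795; OOP now $795. Plan pays $795 − $795 = $0.
Claim 2 — $10,103: deductible takes $1,730, $8,373 remains; owner's 15% is $1,255.95. Owner owes $2,985.95 (running OOP $3,780.95). Insurer: $10,103 − $2,985.95 = $7,117.05.
Claim 3 — $291: 15% coinsurance on $291 = $43.65. Owner owes $43.65 (running OOP $3,824.60). Plan pays $291 − $43.65 = $247.35.
Claim 4 — $13,597: deductible met; 15% of $13,597 = $2,039.55. Owner pays $2,039.55; OOP now $5,864.15. Plan pays $13,597 − $2,039.55 = $11,557.45.

$11,557.45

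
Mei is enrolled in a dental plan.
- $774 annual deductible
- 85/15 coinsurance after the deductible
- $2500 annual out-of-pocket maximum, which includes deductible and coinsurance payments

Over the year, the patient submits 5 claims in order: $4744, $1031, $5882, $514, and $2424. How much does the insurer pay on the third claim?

Claim 1 — $4744: $774 to deductible, leaving $3970; coinsurance $3970 × 15% = $595.50. Cost to patient: $1369.50. OOP to date $1369.50. Plan pays $4744 − $1369.50 = $3374.50.
Claim 2 — $1031: deductible already satisfied, so patient's share is 15% × $1031 = $154.65. Cost to patient: $154.65. OOP to date $1524.15. Plan pays $1031 − $154.65 = $876.35.
Claim 3 — $5882: deductible already satisfied, so patient's share is 15% × $5882 = $882.30. Patient owes $882.30 (running OOP $2406.45). Plan pays $5882 − $882.30 = $4999.70.

$4999.70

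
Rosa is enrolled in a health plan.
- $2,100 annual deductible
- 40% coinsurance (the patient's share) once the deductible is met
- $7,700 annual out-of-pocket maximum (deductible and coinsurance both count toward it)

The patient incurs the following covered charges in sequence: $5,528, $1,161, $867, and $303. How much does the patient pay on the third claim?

$346.80

Bill 1, $5,528: $2,100 finishes the deductible; $3,428 goes to coinsurance; coinsurance $3,428 × 40% = $1,371.20. Cost to patient: $3,471.20. OOP to date $3,471.20.
Bill 2, $1,161: deductible met; 40% of $1,161 = $464.40. Patient pays $464.40; OOP now $3,935.60.
Bill 3, $867: deductible met; 40% of $867 = $346.80. Cost to patient: $346.80. OOP to date $4,282.40.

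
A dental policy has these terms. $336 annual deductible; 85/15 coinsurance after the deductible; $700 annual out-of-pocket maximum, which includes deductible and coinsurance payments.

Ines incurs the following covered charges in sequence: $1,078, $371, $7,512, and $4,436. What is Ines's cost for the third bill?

Claim 1 — $1,078: $336 finishes the deductible; $742 goes to coinsurance; 15% of $742 = $111.30. Patient pays $447.30; OOP now $447.30.
Claim 2 — $371: deductible met; 15% of $371 = $55.65. Cost to patient: $55.65. OOP to date $502.95.
Claim 3 — $7,512: deductible met; 15% of $7,512 = $1,126.80. Adding that to $502.95 gives $1,629.75, past the $700 cap; patient pays only $700 − $502.95 = $197.05.

$197.05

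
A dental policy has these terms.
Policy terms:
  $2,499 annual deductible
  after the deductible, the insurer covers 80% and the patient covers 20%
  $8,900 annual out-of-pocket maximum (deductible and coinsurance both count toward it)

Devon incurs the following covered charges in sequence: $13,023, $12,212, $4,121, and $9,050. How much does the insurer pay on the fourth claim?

Claim 1 — $13,023: $2,499 finishes the deductible; $10,524 goes to coinsurance; coinsurance $10,524 × 20% = $2,104.80. Patient pays $4,603.80; OOP now $4,603.80. Insurer: $13,023 − $4,603.80 = $8,419.20.
Claim 2 — $12,212: deductible met; 20% of $12,212 = $2,442.40. Patient pays $2,442.40; OOP now $7,046.20. Plan pays $12,212 − $2,442.40 = $9,769.60.
Claim 3 — $4,121: deductible met; 20% of $4,121 = $824.20. Patient owes $824.20 (running OOP $7,870.40). Plan pays $4,121 − $824.20 = $3,296.80.
Claim 4 — $9,050: deductible met; 20% of $9,050 = $1,810. Adding that to $7,870.40 gives $9,680.40, past the $8,900 cap; patient pays only $8,900 − $7,870.40 = $1,029.60. Insurer: $9,050 − $1,029.60 = $8,020.40.

$8,020.40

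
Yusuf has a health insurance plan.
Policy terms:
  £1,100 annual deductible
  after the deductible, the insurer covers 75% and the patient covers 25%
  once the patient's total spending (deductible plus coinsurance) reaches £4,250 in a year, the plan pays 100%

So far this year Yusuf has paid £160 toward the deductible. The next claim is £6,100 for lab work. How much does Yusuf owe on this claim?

£160 of the £1,100 deductible is already met, leaving £940.
After the £940 deductible portion, £6,100 − £940 = £5,160 is subject to coinsurance.
Coinsurance: £5,160 × 25% = £1,290.
Patient responsibility before any cap: £940 + £1,290 = £2,230.
Total out-of-pocket so far would be £160 + £2,230 = £2,390, below the £4,250 cap — no reduction.

£2,230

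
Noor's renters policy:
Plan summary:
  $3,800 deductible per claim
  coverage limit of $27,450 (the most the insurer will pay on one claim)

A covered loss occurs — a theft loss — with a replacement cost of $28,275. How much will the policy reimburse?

$24,475

Subtract the deductible: $28,275 − $3,800 = $24,475.
$24,475 ≤ $27,450, so the limit doesn't bind; insurer pays $24,475.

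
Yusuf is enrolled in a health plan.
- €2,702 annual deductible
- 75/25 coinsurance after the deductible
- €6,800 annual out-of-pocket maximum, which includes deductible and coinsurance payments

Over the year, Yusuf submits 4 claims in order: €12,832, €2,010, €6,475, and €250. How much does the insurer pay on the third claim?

Bill 1, €12,832: €2,702 to deductible, leaving €10,130; 25% of €10,130 = €2,532.50. Cost to patient: €5,234.50. OOP to date €5,234.50. Plan pays €12,832 − €5,234.50 = €7,597.50.
Bill 2, €2,010: deductible met; 25% of €2,010 = €502.50. Cost to patient: €502.50. OOP to date €5,737. Plan pays €2,010 − €502.50 = €1,507.50.
Bill 3, €6,475: deductible met; 25% of €6,475 = €1,618.75. That would push OOP to €7,355.75, over the €6,800 cap, so patient pays €6,800 − €5,737 = €1,063. Plan pays €6,475 − €1,063 = €5,412.

€5,412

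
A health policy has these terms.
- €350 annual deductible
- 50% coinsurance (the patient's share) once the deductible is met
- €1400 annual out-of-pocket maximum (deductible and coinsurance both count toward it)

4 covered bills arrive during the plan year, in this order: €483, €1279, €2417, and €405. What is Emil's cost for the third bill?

Claim 1 (€483): €350 finishes the deductible; €133 goes to coinsurance; 50% of €133 = €66.50. Cost to patient: €416.50. OOP to date €416.50.
Claim 2 (€1279): deductible already satisfied, so patient's share is 50% × €1279 = €639.50. Patient owes €639.50 (running OOP €1056).
Claim 3 (€2417): deductible already satisfied, so patient's share is 50% × €2417 = €1208.50. Adding that to €1056 gives €2264.50, past the €1400 cap; patient pays only €1400 − €1056 = €344.

€344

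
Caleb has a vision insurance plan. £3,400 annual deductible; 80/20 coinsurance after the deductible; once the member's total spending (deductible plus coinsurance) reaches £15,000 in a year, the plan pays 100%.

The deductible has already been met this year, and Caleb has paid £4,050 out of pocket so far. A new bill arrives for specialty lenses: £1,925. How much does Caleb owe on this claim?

£385

With the deductible met, the entire £1,925 is subject to coinsurance.
Coinsurance: £1,925 × 20% = £385.
Year-to-date out-of-pocket becomes £4,050 + £385 = £4,435, still under the £15,000 maximum, so no cap applies.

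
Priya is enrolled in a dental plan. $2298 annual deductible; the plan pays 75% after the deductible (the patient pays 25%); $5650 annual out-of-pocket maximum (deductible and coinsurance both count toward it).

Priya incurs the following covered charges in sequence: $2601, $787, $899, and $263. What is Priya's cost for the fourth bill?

$65.75

#1 ($2601): $2298 to deductible, leaving $303; coinsurance $303 × 25% = $75.75. Cost to patient: $2373.75. OOP to date $2373.75.
#2 ($787): deductible already satisfied, so patient's share is 25% × $787 = $196.75. Patient owes $196.75 (running OOP $2570.50).
#3 ($899): 25% coinsurance on $899 = $224.75. Patient pays $224.75; OOP now $2795.25.
#4 ($263): deductible already satisfied, so patient's share is 25% × $263 = $65.75. Patient pays $65.75; OOP now $2861.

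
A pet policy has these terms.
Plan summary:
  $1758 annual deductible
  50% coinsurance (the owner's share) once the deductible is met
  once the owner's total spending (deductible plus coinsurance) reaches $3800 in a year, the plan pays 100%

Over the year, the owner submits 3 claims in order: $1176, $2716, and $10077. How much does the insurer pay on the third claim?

Bill 1, $1176: fully absorbed by the deductible. Cost to owner: $1176. OOP to date $1176. Insurer: $1176 − $1176 = $0.
Bill 2, $2716: $582 to deductible, leaving $2134; owner's 50% is $1067. Owner owes $1649 (running OOP $2825). Insurer: $2716 − $1649 = $1067.
Bill 3, $10077: deductible met; 50% of $10077 = $5038.50. OOP would hit $7863.50 > $3800, so the cap limits the owner to $3800 − $2825 = $975. Insurer: $10077 − $975 = $9102.

$9102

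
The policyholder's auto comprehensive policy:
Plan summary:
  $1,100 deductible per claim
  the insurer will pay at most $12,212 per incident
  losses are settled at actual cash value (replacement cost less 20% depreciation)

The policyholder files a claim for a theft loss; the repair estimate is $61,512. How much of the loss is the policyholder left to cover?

Depreciate 20%: the covered value is $61,512 × 0.8 = $49,209.60.
Less the $1,100 deductible: $49,209.60 − $1,100 = $48,109.60.
$48,109.60 exceeds the $12,212 limit, so the insurer pays the limit: $12,212.
The policyholder bears the rest of the original loss: $61,512 − $12,212 = $49,300.

$49,300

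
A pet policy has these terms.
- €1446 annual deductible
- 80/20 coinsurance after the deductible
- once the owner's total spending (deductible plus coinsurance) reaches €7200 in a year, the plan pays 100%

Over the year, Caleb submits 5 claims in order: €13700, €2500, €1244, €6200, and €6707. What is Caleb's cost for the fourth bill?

Claim 1 — €13700: €1446 finishes the deductible; €12254 goes to coinsurance; 20% of €12254 = €2450.80. Owner owes €3896.80 (running OOP €3896.80).
Claim 2 — €2500: 20% coinsurance on €2500 = €500. Owner pays €500; OOP now €4396.80.
Claim 3 — €1244: 20% coinsurance on €1244 = €248.80. Owner owes €248.80 (running OOP €4645.60).
Claim 4 — €6200: deductible already satisfied, so owner's share is 20% × €6200 = €1240. Cost to owner: €1240. OOP to date €5885.60.

€1240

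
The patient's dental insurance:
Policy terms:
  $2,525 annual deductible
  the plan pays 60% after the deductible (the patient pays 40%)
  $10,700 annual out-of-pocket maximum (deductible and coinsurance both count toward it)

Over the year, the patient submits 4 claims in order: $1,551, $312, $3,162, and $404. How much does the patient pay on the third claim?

$1,662

Claim 1 ($1,551): entire amount goes to the deductible. Cost to patient: $1,551. OOP to date $1,551.
Claim 2 ($312): entire amount goes to the deductible. Patient owes $312 (running OOP $1,863).
Claim 3 ($3,162): $662 to deductible, leaving $2,500; patient's 40% is $1,000. Cost to patient: $1,662. OOP to date $3,525.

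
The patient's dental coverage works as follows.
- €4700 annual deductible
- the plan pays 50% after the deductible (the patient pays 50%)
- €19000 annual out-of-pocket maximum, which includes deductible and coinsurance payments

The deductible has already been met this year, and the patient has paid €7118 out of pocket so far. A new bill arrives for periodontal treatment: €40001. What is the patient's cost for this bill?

With the deductible met, the entire €40001 is subject to coinsurance.
Patient's 50% share of €40001 is €20000.50.
Year-to-date out-of-pocket would reach €7118 + €20000.50 = €27118.50, above the €19000 maximum, so the patient pays only €19000 − €7118 = €11882.

€11882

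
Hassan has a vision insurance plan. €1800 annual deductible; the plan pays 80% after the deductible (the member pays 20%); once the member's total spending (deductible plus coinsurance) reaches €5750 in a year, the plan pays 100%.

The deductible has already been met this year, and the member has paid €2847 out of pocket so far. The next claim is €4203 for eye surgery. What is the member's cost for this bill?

€840.60

With the deductible met, the entire €4203 is subject to coinsurance.
Coinsurance: €4203 × 20% = €840.60.
Cumulative spending €2847 + €840.60 = €3687.60 stays under the €5750 maximum.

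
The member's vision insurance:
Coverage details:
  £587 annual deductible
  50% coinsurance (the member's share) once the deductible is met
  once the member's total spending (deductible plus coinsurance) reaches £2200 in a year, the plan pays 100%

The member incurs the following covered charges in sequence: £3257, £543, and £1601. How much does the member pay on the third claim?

#1 (£3257): £587 to deductible, leaving £2670; coinsurance £2670 × 50% = £1335. Member pays £1922; OOP now £1922.
#2 (£543): deductible already satisfied, so member's share is 50% × £543 = £271.50. Cost to member: £271.50. OOP to date £2193.50.
#3 (£1601): deductible met; 50% of £1601 = £800.50. That would push OOP to £2994, over the £2200 cap, so member pays £2200 − £2193.50 = £6.50.

£6.50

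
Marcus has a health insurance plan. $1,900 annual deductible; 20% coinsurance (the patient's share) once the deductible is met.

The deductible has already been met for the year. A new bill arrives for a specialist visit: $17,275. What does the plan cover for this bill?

$13,820

The deductible is already satisfied, so the full bill goes to coinsurance.
Coinsurance: $17,275 × 20% = $3,455.
The insurer covers the remainder: $17,275 − $3,455 = $13,820.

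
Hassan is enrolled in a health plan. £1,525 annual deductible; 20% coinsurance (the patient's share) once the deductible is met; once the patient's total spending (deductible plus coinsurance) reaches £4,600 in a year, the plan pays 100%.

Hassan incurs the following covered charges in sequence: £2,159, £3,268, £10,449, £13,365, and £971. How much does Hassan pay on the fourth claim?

£204.80

#1 (£2,159): deductible takes £1,525, £634 remains; patient's 20% is £126.80. Patient owes £1,651.80 (running OOP £1,651.80).
#2 (£3,268): 20% coinsurance on £3,268 = £653.60. Patient owes £653.60 (running OOP £2,305.40).
#3 (£10,449): deductible already satisfied, so patient's share is 20% × £10,449 = £2,089.80. Patient owes £2,089.80 (running OOP £4,395.20).
#4 (£13,365): deductible already satisfied, so patient's share is 20% × £13,365 = £2,673. That would push OOP to £7,068.20, over the £4,600 cap, so patient pays £4,600 − £4,395.20 = £204.80.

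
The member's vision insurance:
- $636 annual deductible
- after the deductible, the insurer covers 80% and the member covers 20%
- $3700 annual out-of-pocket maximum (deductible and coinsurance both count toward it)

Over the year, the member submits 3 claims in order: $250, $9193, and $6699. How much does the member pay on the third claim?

Claim 1 — $250: all of it applies to the deductible. Member pays $250; OOP now $250.
Claim 2 — $9193: $386 finishes the deductible; $8807 goes to coinsurance; 20% of $8807 = $1761.40. Member owes $2147.40 (running OOP $2397.40).
Claim 3 — $6699: 20% coinsurance on $6699 = $1339.80. Adding that to $2397.40 gives $3737.20, past the $3700 cap; member pays only $3700 − $2397.40 = $1302.60.

$1302.60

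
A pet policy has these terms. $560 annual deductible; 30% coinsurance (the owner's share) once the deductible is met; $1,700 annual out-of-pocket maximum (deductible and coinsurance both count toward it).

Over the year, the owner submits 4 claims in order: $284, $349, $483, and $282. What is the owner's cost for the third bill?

Claim 1 ($284): all of it applies to the deductible. Owner owes $284 (running OOP $284).
Claim 2 ($349): deductible takes $276, $73 remains; owner's 30% is $21.90. Owner owes $297.90 (running OOP $581.90).
Claim 3 ($483): deductible met; 30% of $483 = $144.90. Cost to owner: $144.90. OOP to date $726.80.

$144.90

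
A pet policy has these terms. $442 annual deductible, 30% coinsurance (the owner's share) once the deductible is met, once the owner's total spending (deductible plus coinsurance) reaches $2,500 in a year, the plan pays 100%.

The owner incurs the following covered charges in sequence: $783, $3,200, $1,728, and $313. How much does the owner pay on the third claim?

Claim 1 — $783: $442 to deductible, leaving $341; coinsurance $341 × 30% = $102.30. Owner pays $544.30; OOP now $544.30.
Claim 2 — $3,200: deductible met; 30% of $3,200 = $960. Owner pays $960; OOP now $1,504.30.
Claim 3 — $1,728: 30% coinsurance on $1,728 = $518.40. Owner pays $518.40; OOP now $2,022.70.

$518.40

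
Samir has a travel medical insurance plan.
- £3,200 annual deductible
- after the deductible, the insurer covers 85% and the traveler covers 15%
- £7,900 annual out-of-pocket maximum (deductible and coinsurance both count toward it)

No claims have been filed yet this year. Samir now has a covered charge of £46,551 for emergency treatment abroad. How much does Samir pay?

£7,900

Deductible not yet touched, so the first £3,200 of the bill goes to the deductible.
The remaining £43,351 (= £46,551 − £3,200) moves to coinsurance.
Traveler's 15% share of £43,351 is £6,502.65.
Traveler responsibility before any cap: £3,200 + £6,502.65 = £9,702.65.
That would bring total out-of-pocket to £9,702.65, past the £7,900 cap. The traveler is capped at £7,900 − £0 = £7,900 on this claim.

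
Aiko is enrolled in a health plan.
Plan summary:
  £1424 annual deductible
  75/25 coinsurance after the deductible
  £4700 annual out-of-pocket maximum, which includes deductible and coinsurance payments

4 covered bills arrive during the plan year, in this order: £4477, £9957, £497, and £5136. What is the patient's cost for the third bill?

£23.50

#1 (£4477): deductible takes £1424, £3053 remains; 25% of £3053 = £763.25. Patient owes £2187.25 (running OOP £2187.25).
#2 (£9957): deductible met; 25% of £9957 = £2489.25. Patient owes £2489.25 (running OOP £4676.50).
#3 (£497): 25% coinsurance on £497 = £124.25. Adding that to £4676.50 gives £4800.75, past the £4700 cap; patient pays only £4700 − £4676.50 = £23.50.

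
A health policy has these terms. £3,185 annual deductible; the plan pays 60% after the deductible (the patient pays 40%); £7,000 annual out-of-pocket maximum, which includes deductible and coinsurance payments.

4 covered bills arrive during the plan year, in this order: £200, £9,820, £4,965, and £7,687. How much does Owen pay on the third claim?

#1 (£200): fully absorbed by the deductible. Patient owes £200 (running OOP £200).
#2 (£9,820): deductible takes £2,985, £6,835 remains; coinsurance £6,835 × 40% = £2,734. Patient pays £5,719; OOP now £5,919.
#3 (£4,965): deductible already satisfied, so patient's share is 40% × £4,965 = £1,986. OOP would hit £7,905 > £7,000, so the cap limits the patient to £7,000 − £5,919 = £1,081.

£1,081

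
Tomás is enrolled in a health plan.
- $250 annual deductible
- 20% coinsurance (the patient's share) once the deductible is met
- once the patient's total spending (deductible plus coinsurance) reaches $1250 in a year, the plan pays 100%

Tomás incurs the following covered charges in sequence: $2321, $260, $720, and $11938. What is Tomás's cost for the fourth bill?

$389.80

#1 ($2321): $250 finishes the deductible; $2071 goes to coinsurance; 20% of $2071 = $414.20. Patient pays $664.20; OOP now $664.20.
#2 ($260): deductible already satisfied, so patient's share is 20% × $260 = $52. Cost to patient: $52. OOP to date $716.20.
#3 ($720): deductible already satisfied, so patient's share is 20% × $720 = $144. Patient owes $144 (running OOP $860.20).
#4 ($11938): deductible already satisfied, so patient's share is 20% × $11938 = $2387.60. OOP would hit $3247.80 > $1250, so the cap limits the patient to $1250 − $860.20 = $389.80.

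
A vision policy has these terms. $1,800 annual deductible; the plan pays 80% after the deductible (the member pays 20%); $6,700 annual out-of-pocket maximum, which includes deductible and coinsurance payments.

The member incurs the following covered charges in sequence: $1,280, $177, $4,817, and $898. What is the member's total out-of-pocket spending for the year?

$2,874.40

Claim 1 ($1,280): all of it applies to the deductible. Member pays $1,280; OOP now $1,280.
Claim 2 ($177): entire amount goes to the deductible. Member pays $177; OOP now $1,457.
Claim 3 ($4,817): $343 to deductible, leaving $4,474; 20% of $4,474 = $894.80. Cost to member: $1,237.80. OOP to date $2,694.80.
Claim 4 ($898): 20% coinsurance on $898 = $179.60. Cost to member: $179.60. OOP to date $2,874.40.
Total paid by the member: $1,280 + $177 + $1,237.80 + $179.60 = $2,874.40.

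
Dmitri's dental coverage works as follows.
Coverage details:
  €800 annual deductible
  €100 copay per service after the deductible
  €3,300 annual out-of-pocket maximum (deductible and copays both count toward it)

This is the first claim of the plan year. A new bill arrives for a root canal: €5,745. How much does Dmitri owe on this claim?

€900

The full €800 deductible is still open; €800 of this bill applies to it.
That leaves €5,745 − €800 = €4,945 for the copay.
Copay on this service: €100.
That puts the patient's cost at €800 + €100 = €900 before any cap.
Total out-of-pocket so far would be €0 + €900 = €900, below the €3,300 cap — no reduction.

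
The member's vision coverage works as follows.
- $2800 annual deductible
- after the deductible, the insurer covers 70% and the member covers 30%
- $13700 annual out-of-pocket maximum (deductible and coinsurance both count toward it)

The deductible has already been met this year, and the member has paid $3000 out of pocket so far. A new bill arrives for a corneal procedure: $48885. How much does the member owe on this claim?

$10700

With the deductible met, the entire $48885 is subject to coinsurance.
Coinsurance: $48885 × 30% = $14665.50.
Adding $14665.50 to the $3000 already spent would give $17665.50, which exceeds the $13700 cap; the member pays just $13700 − $3000 = $10700.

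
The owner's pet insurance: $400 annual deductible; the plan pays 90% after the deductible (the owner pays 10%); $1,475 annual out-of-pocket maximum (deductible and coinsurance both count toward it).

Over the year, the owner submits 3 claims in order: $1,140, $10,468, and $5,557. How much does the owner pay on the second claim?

$1,001

#1 ($1,140): deductible takes $400, $740 remains; 10% of $740 = $74. Owner pays $474; OOP now $474.
#2 ($10,468): deductible met; 10% of $10,468 = $1,046.80. OOP would hit $1,520.80 > $1,475, so the cap limits the owner to $1,475 − $474 = $1,001.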